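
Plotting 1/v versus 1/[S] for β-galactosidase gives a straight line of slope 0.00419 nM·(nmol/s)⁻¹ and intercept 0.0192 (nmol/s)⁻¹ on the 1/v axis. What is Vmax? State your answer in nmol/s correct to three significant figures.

The y-intercept of a Lineweaver–Burk plot equals 1/Vmax, so Vmax = 1/0.0192 = 52.1 nmol/s.

52.1 nmol/s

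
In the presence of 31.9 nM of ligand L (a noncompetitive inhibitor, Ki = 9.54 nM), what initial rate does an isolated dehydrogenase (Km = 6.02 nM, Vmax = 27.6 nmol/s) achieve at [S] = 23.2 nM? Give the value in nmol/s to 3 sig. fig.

α = 1 + [I]/Ki = 1 + 31.9/9.54 = 4.344.
For a noncompetitive inhibitor, Vmax is reduced to Vmax/α while Km is unchanged: Km,app = 6.02 nM, Vmax,app = 6.35 nmol/s.
v = Vmax,app·[S]/(Km,app + [S]) = 6.35 × 23.2/(6.02 + 23.2) = 5.04 nmol/s.

5.04 nmol/s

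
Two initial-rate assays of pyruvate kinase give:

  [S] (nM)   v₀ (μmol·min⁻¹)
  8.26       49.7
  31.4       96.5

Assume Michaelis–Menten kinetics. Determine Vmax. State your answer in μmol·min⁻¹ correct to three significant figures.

145 μmol·min⁻¹

In reciprocal form, 1/v = (Km/Vmax)·(1/[S]) + 1/Vmax. The two points give (1/[S], 1/v) = (0.1211, 0.02012) and (0.03185, 0.01036).
Slope = (0.02012 − 0.01036)/(0.1211 − 0.03185) = 0.1094; intercept = 0.02012 − 0.1094×0.1211 = 0.006879.
Vmax = 1/intercept = 145 μmol·min⁻¹; Km = slope × Vmax = 0.1094 × 145 = 15.9 nM.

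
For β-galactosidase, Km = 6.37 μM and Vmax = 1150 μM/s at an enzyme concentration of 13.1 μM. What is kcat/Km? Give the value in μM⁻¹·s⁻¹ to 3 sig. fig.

kcat = Vmax/[E]total = 1150/13.1 = 87.8 s⁻¹.
kcat/Km = 87.8/6.37 = 13.8 μM⁻¹·s⁻¹.

13.8 μM⁻¹·s⁻¹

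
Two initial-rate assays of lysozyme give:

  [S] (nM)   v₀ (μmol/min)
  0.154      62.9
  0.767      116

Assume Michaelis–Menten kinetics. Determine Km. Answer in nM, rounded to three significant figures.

0.206 nM

In reciprocal form, 1/v = (Km/Vmax)·(1/[S]) + 1/Vmax. The two points give (1/[S], 1/v) = (6.494, 0.01590) and (1.304, 0.008621).
Slope = (0.01590 − 0.008621)/(6.494 − 1.304) = 0.001402; intercept = 0.01590 − 0.001402×6.494 = 0.006792.
Vmax = 1/intercept = 147 μmol/min; Km = slope × Vmax = 0.001402 × 147 = 0.206 nM.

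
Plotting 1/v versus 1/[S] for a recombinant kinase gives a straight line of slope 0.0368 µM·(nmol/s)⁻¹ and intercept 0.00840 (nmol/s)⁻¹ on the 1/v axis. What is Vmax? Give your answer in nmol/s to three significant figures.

119 nmol/s

The y-intercept of a Lineweaver–Burk plot equals 1/Vmax, so Vmax = 1/0.00840 = 119 nmol/s.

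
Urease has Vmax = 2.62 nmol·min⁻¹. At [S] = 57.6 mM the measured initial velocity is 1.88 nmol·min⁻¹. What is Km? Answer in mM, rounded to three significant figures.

From v = Vmax[S]/(Km+[S]), Km = [S](Vmax − v)/v.
Km = 57.6 × (2.62 − 1.88) / 1.88 = 42.62/1.88 = 22.7 mM.

22.7 mM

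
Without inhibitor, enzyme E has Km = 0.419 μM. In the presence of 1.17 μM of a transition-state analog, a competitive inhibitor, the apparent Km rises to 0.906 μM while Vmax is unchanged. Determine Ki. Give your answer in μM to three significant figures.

1.01 μM

Competitive: Km,app = α·Km with α = 1 + [I]/Ki.
α = Km,app/Km = 0.906/0.419 = 2.162.
Since α = 1 + [I]/Ki, [I]/Ki = 2.162 − 1 = 1.162 and Ki = 1.17/1.162 = 1.01 μM.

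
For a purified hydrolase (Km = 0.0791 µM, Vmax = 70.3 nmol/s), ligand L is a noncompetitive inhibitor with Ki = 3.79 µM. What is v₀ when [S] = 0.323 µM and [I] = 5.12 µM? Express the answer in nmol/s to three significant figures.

24.0 nmol/s

α = 1 + [I]/Ki = 1 + 5.12/3.79 = 2.351.
For a noncompetitive inhibitor, Vmax is reduced to Vmax/α while Km is unchanged: Km,app = 0.0791 µM, Vmax,app = 29.9 nmol/s.
v = Vmax,app·[S]/(Km,app + [S]) = 29.9 × 0.323/(0.0791 + 0.323) = 24.0 nmol/s.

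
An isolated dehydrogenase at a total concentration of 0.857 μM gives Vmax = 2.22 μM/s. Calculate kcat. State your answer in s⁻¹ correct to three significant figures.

2.59 s⁻¹

kcat = Vmax/[E]total = 2.22 μM/s / 0.857 μM = 2.59 s⁻¹.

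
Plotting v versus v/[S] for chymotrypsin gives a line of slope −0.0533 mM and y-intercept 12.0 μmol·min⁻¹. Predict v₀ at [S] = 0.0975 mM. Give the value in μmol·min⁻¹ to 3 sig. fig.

7.76 μmol·min⁻¹

In the Eadie–Hofstee form v = Vmax − Km·(v/[S]), the slope is −Km and the intercept is Vmax, so Km = 0.0533 mM and Vmax = 12.0 μmol·min⁻¹.
v = 12.0 × 0.0975/(0.0533 + 0.0975) = 7.76 μmol·min⁻¹.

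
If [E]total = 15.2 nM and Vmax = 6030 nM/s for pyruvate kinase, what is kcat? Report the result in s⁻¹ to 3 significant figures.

kcat = Vmax/[E]total = 6030 nM/s / 15.2 nM = 397 s⁻¹.

397 s⁻¹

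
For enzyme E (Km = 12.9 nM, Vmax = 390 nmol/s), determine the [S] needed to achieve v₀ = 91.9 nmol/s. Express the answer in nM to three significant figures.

3.98 nM

Rearranging v = Vmax[S]/(Km+[S]) gives [S] = Km·v/(Vmax − v).
[S] = 12.9 × 91.9 / (390 − 91.9) = 1186/298.1 = 3.98 nM.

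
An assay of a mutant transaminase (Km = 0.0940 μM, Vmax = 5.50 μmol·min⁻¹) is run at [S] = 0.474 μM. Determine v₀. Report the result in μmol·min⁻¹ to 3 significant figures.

4.59 μmol·min⁻¹

[S]/(Km+[S]) = 0.474/0.5680 = 0.8345, the fractional saturation.
v = 0.8345 × Vmax = 0.8345 × 5.50 = 4.59 μmol·min⁻¹.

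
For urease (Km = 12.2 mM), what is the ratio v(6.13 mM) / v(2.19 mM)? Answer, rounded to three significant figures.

2.20

The fractional saturations are [S]/(Km+[S]) = 2.19/14.39 = 0.1522 and 6.13/18.33 = 0.3344.
v₂/v₁ is just their ratio: 0.3344/0.1522 = 2.20.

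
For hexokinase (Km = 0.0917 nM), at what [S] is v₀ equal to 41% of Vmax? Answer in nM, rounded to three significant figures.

v/Vmax = [S]/(Km+[S]) = 0.41, so [S] = Km·0.41/(1 − 0.41) = 0.0917 × 0.6949.
[S] = 0.0637 nM.

0.0637 nM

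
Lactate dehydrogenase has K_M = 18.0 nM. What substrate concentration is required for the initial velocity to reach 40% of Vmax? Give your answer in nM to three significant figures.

12.0 nM

v/Vmax = [S]/(Km+[S]) = 0.4, so [S] = Km·0.4/(1 − 0.4) = 18.0 × 0.6667.
[S] = 12.0 nM.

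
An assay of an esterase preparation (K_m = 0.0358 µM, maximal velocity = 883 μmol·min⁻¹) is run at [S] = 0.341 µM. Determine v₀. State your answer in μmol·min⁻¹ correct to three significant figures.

799 μmol·min⁻¹

v = Vmax·[S]/(Km + [S]) = 883 × 0.341 / (0.0358 + 0.341)
  = 301.1 / 0.3768 = 799 μmol·min⁻¹.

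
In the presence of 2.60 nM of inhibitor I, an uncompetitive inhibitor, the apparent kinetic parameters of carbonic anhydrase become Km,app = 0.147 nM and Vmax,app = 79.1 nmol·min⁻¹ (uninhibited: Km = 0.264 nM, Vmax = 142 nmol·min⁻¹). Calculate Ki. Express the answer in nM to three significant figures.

Uncompetitive: Vmax,app = Vmax/α (and Km,app = Km/α) with α = 1 + [I]/Ki.
α = Vmax/Vmax,app = 142/79.1 = 1.795.
Ki = [I]/(α − 1) = 2.60/0.7952 = 3.27 nM.

3.27 nM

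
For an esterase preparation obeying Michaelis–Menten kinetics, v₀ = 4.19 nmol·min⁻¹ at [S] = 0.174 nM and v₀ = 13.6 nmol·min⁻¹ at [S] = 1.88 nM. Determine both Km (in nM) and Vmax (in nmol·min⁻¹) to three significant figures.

Km = 0.559 nM; Vmax = 17.6 nmol·min⁻¹

In reciprocal form, 1/v = (Km/Vmax)·(1/[S]) + 1/Vmax. The two points give (1/[S], 1/v) = (5.747, 0.2387) and (0.5319, 0.07353).
Slope = (0.2387 − 0.07353)/(5.747 − 0.5319) = 0.03166; intercept = 0.2387 − 0.03166×5.747 = 0.05669.
Vmax = 1/intercept = 17.6 nmol·min⁻¹; Km = slope × Vmax = 0.03166 × 17.6 = 0.559 nM.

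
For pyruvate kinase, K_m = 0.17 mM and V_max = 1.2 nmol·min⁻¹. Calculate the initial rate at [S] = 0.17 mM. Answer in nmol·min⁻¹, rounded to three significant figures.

0.600 nmol·min⁻¹

[S]/(Km+[S]) = 0.17/0.3400 = 0.5000, the fractional saturation.
v = 0.5000 × Vmax = 0.5000 × 1.2 = 0.600 nmol·min⁻¹.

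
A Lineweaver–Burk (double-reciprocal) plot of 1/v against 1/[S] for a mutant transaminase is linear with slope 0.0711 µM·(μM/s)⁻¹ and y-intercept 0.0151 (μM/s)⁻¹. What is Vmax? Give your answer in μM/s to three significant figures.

The y-intercept of a Lineweaver–Burk plot equals 1/Vmax, so Vmax = 1/0.0151 = 66.2 μM/s.

66.2 μM/s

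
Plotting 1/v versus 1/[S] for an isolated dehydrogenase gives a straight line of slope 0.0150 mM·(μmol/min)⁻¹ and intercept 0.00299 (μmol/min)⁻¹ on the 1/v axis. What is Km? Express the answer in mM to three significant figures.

5.02 mM

y-intercept = 1/Vmax ⇒ Vmax = 334 μmol/min; slope = Km/Vmax ⇒ Km = slope × Vmax.
Km = 0.0150 × 334 = 5.02 mM.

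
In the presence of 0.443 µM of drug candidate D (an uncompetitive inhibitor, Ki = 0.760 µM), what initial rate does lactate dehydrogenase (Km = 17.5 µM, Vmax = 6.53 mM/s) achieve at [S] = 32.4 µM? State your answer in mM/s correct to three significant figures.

With α = 1 + [I]/Ki = 1 + 0.443/0.760 = 1.583, the uncompetitive rate law is v = (Vmax/α)·[S] / (Km/α + [S]).
v = (6.53/1.583)×32.4 / (17.5/1.583 + 32.4) = 133.7/43.46 = 3.08 mM/s.

3.08 mM/s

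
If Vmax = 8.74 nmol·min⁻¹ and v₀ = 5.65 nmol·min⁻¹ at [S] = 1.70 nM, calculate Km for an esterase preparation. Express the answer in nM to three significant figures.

0.930 nM

v/Vmax = 5.65/8.74 = 0.6465 = [S]/(Km+[S]).
So Km + [S] = [S]/0.6465 = 2.630 nM, giving Km = 2.630 − 1.70 = 0.930 nM.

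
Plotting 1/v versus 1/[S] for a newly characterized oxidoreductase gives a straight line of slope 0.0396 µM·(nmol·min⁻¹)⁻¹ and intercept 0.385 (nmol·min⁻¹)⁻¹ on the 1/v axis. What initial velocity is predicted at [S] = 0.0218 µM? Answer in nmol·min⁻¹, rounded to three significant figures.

0.454 nmol·min⁻¹

The y-intercept is 1/Vmax, so Vmax = 1/0.385 = 2.60 nmol·min⁻¹.
The slope is Km/Vmax, so Km = 0.0396 × 2.60 = 0.103 µM.
Then v = 2.60 × 0.0218/(0.103 + 0.0218) = 0.454 nmol·min⁻¹.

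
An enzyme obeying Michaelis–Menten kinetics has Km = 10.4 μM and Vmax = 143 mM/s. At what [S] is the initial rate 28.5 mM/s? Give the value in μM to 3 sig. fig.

2.59 μM

Rearranging v = Vmax[S]/(Km+[S]) gives [S] = Km·v/(Vmax − v).
[S] = 10.4 × 28.5 / (143 − 28.5) = 296.4/114.5 = 2.59 μM.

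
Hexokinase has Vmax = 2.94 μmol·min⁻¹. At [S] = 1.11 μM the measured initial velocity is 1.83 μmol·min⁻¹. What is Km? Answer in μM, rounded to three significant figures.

From v = Vmax[S]/(Km+[S]), Km = [S](Vmax − v)/v.
Km = 1.11 × (2.94 − 1.83) / 1.83 = 1.232/1.83 = 0.673 μM.

0.673 μM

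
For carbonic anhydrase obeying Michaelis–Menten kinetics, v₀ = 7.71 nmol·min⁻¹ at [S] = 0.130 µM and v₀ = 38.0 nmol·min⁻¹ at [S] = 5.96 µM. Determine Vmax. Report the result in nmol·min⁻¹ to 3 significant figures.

From v = Vmax[S]/(Km+[S]), each point gives Vmax = v(Km+[S])/[S].
Equating: 7.71(Km+0.130)/0.130 = 38.0(Km+5.96)/5.96.
59.31·Km + 7.71 = 6.376·Km + 38.0, so (59.31 − 6.376)·Km = 38.0 − 7.71.
Km = 30.29/52.93 = 0.572 µM; then Vmax = 7.71(0.572+0.130)/0.130 = 41.6 nmol·min⁻¹.

41.6 nmol·min⁻¹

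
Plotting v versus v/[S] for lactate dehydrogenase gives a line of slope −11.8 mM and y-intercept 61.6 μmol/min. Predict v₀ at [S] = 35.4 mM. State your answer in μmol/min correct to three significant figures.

46.2 μmol/min

In the Eadie–Hofstee form v = Vmax − Km·(v/[S]), the slope is −Km and the intercept is Vmax, so Km = 11.8 mM and Vmax = 61.6 μmol/min.
v = 61.6 × 35.4/(11.8 + 35.4) = 46.2 μmol/min.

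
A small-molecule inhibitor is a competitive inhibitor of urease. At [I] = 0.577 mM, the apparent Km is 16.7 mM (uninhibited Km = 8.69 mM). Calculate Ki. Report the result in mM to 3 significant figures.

0.626 mM

Competitive: Km,app = α·Km with α = 1 + [I]/Ki.
α = Km,app/Km = 16.7/8.69 = 1.922.
Since α = 1 + [I]/Ki, [I]/Ki = 1.922 − 1 = 0.9217 and Ki = 0.577/0.9217 = 0.626 mM.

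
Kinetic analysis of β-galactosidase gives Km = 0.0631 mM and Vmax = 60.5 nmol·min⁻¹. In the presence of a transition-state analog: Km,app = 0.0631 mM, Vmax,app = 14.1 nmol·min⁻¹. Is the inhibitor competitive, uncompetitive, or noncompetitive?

noncompetitive

Vmax decreases (60.5 → 14.1 nmol·min⁻¹) while Km is unchanged — pure noncompetitive inhibition.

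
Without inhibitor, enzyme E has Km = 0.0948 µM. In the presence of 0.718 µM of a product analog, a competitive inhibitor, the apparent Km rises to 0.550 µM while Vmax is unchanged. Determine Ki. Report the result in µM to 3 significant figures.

Competitive: Km,app = α·Km with α = 1 + [I]/Ki.
α = Km,app/Km = 0.550/0.0948 = 5.802.
Ki = [I]/(α − 1) = 0.718/4.802 = 0.150 µM.

0.150 µM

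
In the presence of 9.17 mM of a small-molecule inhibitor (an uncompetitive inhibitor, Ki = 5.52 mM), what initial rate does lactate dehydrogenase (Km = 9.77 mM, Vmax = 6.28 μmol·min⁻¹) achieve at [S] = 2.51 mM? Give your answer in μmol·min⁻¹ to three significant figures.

0.958 μmol·min⁻¹

With α = 1 + [I]/Ki = 1 + 9.17/5.52 = 2.661, the uncompetitive rate law is v = (Vmax/α)·[S] / (Km/α + [S]).
v = (6.28/2.661)×2.51 / (9.77/2.661 + 2.51) = 5.923/6.181 = 0.958 μmol·min⁻¹.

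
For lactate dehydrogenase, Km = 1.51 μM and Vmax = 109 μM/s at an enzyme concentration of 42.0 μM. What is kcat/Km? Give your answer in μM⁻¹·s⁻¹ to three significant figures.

1.72 μM⁻¹·s⁻¹

kcat = Vmax/[E]total = 109/42.0 = 2.60 s⁻¹.
kcat/Km = 2.60/1.51 = 1.72 μM⁻¹·s⁻¹.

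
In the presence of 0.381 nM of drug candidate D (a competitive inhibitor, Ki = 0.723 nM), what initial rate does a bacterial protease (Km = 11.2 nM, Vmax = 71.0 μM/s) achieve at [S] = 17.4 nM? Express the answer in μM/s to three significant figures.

35.8 μM/s

α = 1 + [I]/Ki = 1 + 0.381/0.723 = 1.527.
For a competitive inhibitor, Vmax is unchanged and the apparent Km becomes α·Km: Km,app = 17.1 nM, Vmax,app = 71.0 μM/s.
v = Vmax,app·[S]/(Km,app + [S]) = 71.0 × 17.4/(17.1 + 17.4) = 35.8 μM/s.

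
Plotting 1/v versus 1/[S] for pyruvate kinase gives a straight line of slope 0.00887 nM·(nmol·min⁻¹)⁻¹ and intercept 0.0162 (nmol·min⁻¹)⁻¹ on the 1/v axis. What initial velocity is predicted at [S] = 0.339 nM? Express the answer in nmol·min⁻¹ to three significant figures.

The y-intercept is 1/Vmax, so Vmax = 1/0.0162 = 61.7 nmol·min⁻¹.
The slope is Km/Vmax, so Km = 0.00887 × 61.7 = 0.548 nM.
Then v = 61.7 × 0.339/(0.548 + 0.339) = 23.6 nmol·min⁻¹.

23.6 nmol·min⁻¹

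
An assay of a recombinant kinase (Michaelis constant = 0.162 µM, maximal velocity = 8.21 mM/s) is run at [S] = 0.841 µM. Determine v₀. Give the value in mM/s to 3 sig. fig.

6.88 mM/s

v = Vmax·[S]/(Km + [S]) = 8.21 × 0.841 / (0.162 + 0.841)
  = 6.905 / 1.003 = 6.88 mM/s.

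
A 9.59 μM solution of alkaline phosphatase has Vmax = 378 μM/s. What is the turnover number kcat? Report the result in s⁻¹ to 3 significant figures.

39.4 s⁻¹

kcat = Vmax/[E]total = 378 μM/s / 9.59 μM = 39.4 s⁻¹.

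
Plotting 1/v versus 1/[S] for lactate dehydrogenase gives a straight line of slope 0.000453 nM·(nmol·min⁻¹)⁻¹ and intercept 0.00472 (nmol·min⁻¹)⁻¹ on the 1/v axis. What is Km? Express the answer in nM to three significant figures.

0.0960 nM

y-intercept = 1/Vmax ⇒ Vmax = 212 nmol·min⁻¹; slope = Km/Vmax ⇒ Km = slope × Vmax.
Km = 0.000453 × 212 = 0.0960 nM.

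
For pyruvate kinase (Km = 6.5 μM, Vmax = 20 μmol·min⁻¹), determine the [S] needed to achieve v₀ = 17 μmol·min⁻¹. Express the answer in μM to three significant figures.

36.8 μM

Rearranging v = Vmax[S]/(Km+[S]) gives [S] = Km·v/(Vmax − v).
[S] = 6.5 × 17 / (20 − 17) = 110.5/3.000 = 36.8 μM.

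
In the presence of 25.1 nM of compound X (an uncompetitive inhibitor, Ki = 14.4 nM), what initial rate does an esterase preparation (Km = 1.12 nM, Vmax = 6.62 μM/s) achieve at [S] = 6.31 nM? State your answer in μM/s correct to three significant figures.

2.27 μM/s

α = 1 + [I]/Ki = 1 + 25.1/14.4 = 2.743.
For an uncompetitive inhibitor, both parameters are divided by α, giving Vmax/α and Km/α: Km,app = 0.408 nM, Vmax,app = 2.41 μM/s.
v = Vmax,app·[S]/(Km,app + [S]) = 2.41 × 6.31/(0.408 + 6.31) = 2.27 μM/s.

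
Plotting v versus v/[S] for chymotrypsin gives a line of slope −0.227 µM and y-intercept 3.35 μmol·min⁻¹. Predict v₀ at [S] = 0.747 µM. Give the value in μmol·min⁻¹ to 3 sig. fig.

In the Eadie–Hofstee form v = Vmax − Km·(v/[S]), the slope is −Km and the intercept is Vmax, so Km = 0.227 µM and Vmax = 3.35 μmol·min⁻¹.
v = 3.35 × 0.747/(0.227 + 0.747) = 2.57 μmol·min⁻¹.

2.57 μmol·min⁻¹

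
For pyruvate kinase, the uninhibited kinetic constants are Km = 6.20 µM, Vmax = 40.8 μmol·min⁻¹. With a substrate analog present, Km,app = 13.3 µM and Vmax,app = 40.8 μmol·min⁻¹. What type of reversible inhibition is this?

Km increases (6.20 → 13.3 µM) while Vmax is unchanged — the hallmark of competitive inhibition.

competitive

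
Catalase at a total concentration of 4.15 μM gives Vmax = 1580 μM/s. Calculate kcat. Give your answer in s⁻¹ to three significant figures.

kcat = Vmax/[E]total = 1580 μM/s / 4.15 μM = 381 s⁻¹.

381 s⁻¹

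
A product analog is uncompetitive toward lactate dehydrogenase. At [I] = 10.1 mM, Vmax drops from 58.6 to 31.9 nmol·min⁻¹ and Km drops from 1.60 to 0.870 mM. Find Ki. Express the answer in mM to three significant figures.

Uncompetitive: Vmax,app = Vmax/α (and Km,app = Km/α) with α = 1 + [I]/Ki.
α = Vmax/Vmax,app = 58.6/31.9 = 1.837.
Ki = [I]/(α − 1) = 10.1/0.8370 = 12.1 mM.

12.1 mM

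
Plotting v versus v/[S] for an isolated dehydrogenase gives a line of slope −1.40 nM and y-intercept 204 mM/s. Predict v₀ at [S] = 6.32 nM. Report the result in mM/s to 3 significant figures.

167 mM/s

In the Eadie–Hofstee form v = Vmax − Km·(v/[S]), the slope is −Km and the intercept is Vmax, so Km = 1.40 nM and Vmax = 204 mM/s.
v = 204 × 6.32/(1.40 + 6.32) = 167 mM/s.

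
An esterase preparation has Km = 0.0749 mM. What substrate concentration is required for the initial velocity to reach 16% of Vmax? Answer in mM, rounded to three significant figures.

0.0143 mM

v/Vmax = [S]/(Km+[S]) = 0.16, so [S] = Km·0.16/(1 − 0.16) = 0.0749 × 0.1905.
[S] = 0.0143 mM.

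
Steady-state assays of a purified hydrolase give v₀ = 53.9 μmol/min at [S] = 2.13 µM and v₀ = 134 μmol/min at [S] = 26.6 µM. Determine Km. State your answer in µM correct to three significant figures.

From v = Vmax[S]/(Km+[S]), each point gives Vmax = v(Km+[S])/[S].
Equating: 53.9(Km+2.13)/2.13 = 134(Km+26.6)/26.6.
25.31·Km + 53.9 = 5.038·Km + 134, so (25.31 − 5.038)·Km = 134 − 53.9.
Km = 80.10/20.27 = 3.95 µM; then Vmax = 53.9(3.95+2.13)/2.13 = 154 μmol/min.

3.95 µM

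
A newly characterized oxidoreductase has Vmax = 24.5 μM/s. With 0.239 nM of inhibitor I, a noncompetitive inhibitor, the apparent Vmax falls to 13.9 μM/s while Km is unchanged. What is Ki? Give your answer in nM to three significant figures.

0.313 nM

Noncompetitive: Vmax,app = Vmax/α with α = 1 + [I]/Ki.
α = Vmax/Vmax,app = 24.5/13.9 = 1.763.
Since α = 1 + [I]/Ki, [I]/Ki = 1.763 − 1 = 0.7626 and Ki = 0.239/0.7626 = 0.313 nM.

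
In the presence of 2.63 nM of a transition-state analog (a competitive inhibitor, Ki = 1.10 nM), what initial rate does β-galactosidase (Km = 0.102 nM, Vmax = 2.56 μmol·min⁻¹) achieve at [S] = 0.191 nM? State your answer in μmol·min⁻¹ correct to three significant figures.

α = 1 + [I]/Ki = 1 + 2.63/1.10 = 3.391.
For a competitive inhibitor, Vmax is unchanged and the apparent Km becomes α·Km: Km,app = 0.346 nM, Vmax,app = 2.56 μmol·min⁻¹.
v = Vmax,app·[S]/(Km,app + [S]) = 2.56 × 0.191/(0.346 + 0.191) = 0.911 μmol·min⁻¹.

0.911 μmol·min⁻¹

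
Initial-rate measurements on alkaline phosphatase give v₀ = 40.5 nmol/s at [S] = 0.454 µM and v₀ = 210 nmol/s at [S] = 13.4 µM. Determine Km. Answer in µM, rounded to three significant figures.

2.31 µM

In reciprocal form, 1/v = (Km/Vmax)·(1/[S]) + 1/Vmax. The two points give (1/[S], 1/v) = (2.203, 0.02469) and (0.07463, 0.004762).
Slope = (0.02469 − 0.004762)/(2.203 − 0.07463) = 0.009365; intercept = 0.02469 − 0.009365×2.203 = 0.004063.
Vmax = 1/intercept = 246 nmol/s; Km = slope × Vmax = 0.009365 × 246 = 2.31 µM.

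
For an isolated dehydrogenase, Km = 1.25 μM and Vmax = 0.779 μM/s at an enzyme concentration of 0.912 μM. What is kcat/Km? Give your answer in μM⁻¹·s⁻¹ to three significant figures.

0.683 μM⁻¹·s⁻¹

kcat = Vmax/[E]total = 0.779/0.912 = 0.854 s⁻¹.
kcat/Km = 0.854/1.25 = 0.683 μM⁻¹·s⁻¹.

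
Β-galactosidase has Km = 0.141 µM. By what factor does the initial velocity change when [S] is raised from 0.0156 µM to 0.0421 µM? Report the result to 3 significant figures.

2.31

The fractional saturations are [S]/(Km+[S]) = 0.0156/0.1566 = 0.09962 and 0.0421/0.1831 = 0.2299.
v₂/v₁ is just their ratio: 0.2299/0.09962 = 2.31.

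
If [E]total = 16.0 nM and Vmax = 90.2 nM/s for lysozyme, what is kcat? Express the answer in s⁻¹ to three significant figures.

kcat = Vmax/[E]total = 90.2 nM/s / 16.0 nM = 5.64 s⁻¹.

5.64 s⁻¹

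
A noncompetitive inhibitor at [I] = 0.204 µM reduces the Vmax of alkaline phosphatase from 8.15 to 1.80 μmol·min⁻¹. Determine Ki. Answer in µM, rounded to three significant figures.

0.0578 µM

Noncompetitive: Vmax,app = Vmax/α with α = 1 + [I]/Ki.
α = Vmax/Vmax,app = 8.15/1.80 = 4.528.
Since α = 1 + [I]/Ki, [I]/Ki = 4.528 − 1 = 3.528 and Ki = 0.204/3.528 = 0.0578 µM.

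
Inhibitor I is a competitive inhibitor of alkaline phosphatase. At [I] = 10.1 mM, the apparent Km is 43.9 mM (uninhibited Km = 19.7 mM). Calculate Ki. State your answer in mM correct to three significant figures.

Competitive: Km,app = α·Km with α = 1 + [I]/Ki.
α = Km,app/Km = 43.9/19.7 = 2.228.
Ki = [I]/(α − 1) = 10.1/1.228 = 8.22 mM.

8.22 mM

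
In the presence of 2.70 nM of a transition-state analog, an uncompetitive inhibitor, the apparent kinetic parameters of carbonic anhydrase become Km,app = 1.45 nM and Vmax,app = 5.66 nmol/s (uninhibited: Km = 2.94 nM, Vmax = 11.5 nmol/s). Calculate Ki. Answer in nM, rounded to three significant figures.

Uncompetitive: Vmax,app = Vmax/α (and Km,app = Km/α) with α = 1 + [I]/Ki.
α = Vmax/Vmax,app = 11.5/5.66 = 2.032.
Ki = [I]/(α − 1) = 2.70/1.032 = 2.62 nM.

2.62 nM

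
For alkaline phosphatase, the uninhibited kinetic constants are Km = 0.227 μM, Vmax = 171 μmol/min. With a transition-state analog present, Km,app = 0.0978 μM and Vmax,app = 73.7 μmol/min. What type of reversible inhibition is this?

uncompetitive

Both Km and Vmax decrease by the same factor (~2.32-fold) — characteristic of uncompetitive inhibition.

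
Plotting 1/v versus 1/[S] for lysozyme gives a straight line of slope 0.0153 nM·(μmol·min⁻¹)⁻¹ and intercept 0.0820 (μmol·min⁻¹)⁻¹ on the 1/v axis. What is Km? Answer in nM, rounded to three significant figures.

0.187 nM

y-intercept = 1/Vmax ⇒ Vmax = 12.2 μmol·min⁻¹; slope = Km/Vmax ⇒ Km = slope × Vmax.
Km = 0.0153 × 12.2 = 0.187 nM.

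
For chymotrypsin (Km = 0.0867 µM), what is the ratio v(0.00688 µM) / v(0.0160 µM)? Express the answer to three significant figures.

0.472

The fractional saturations are [S]/(Km+[S]) = 0.0160/0.1027 = 0.1558 and 0.00688/0.09358 = 0.07352.
v₂/v₁ is just their ratio: 0.07352/0.1558 = 0.472.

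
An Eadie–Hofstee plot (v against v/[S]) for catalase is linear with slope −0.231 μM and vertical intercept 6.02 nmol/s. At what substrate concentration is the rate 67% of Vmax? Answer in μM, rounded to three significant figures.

0.469 μM

The Eadie–Hofstee slope gives Km = 0.231 μM (slope = −Km).
v/Vmax = [S]/(Km+[S]) = 0.67 ⇒ [S] = Km·0.67/(1−0.67) = 0.231 × 2.030 = 0.469 μM.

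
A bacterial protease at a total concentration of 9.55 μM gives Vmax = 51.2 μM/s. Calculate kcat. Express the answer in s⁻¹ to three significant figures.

kcat = Vmax/[E]total = 51.2 μM/s / 9.55 μM = 5.36 s⁻¹.

5.36 s⁻¹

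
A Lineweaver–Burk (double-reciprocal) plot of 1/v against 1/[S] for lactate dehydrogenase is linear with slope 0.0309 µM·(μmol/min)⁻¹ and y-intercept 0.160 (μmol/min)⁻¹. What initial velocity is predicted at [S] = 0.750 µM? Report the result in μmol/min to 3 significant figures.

The y-intercept is 1/Vmax, so Vmax = 1/0.160 = 6.25 μmol/min.
The slope is Km/Vmax, so Km = 0.0309 × 6.25 = 0.193 µM.
Then v = 6.25 × 0.750/(0.193 + 0.750) = 4.97 μmol/min.

4.97 μmol/min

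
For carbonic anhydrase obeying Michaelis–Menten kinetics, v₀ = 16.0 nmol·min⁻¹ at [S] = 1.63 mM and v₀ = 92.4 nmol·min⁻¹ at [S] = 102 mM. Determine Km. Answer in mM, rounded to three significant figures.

In reciprocal form, 1/v = (Km/Vmax)·(1/[S]) + 1/Vmax. The two points give (1/[S], 1/v) = (0.6135, 0.06250) and (0.009804, 0.01082).
Slope = (0.06250 − 0.01082)/(0.6135 − 0.009804) = 0.08560; intercept = 0.06250 − 0.08560×0.6135 = 0.009983.
Vmax = 1/intercept = 100 nmol·min⁻¹; Km = slope × Vmax = 0.08560 × 100 = 8.57 mM.

8.57 mM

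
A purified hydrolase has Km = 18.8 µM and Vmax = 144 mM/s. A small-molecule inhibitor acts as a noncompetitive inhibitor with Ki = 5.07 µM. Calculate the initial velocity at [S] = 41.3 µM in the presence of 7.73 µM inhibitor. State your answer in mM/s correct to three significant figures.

With α = 1 + [I]/Ki = 1 + 7.73/5.07 = 2.525, the noncompetitive rate law is v = (Vmax/α)·[S] / (Km + [S]).
v = (144/2.525)×41.3 / (18.8 + 41.3) = 2356/60.10 = 39.2 mM/s.

39.2 mM/s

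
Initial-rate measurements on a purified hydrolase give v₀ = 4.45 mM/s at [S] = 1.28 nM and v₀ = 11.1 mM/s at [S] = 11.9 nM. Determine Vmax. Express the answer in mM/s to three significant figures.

13.5 mM/s

From v = Vmax[S]/(Km+[S]), each point gives Vmax = v(Km+[S])/[S].
Equating: 4.45(Km+1.28)/1.28 = 11.1(Km+11.9)/11.9.
3.477·Km + 4.45 = 0.9328·Km + 11.1, so (3.477 − 0.9328)·Km = 11.1 − 4.45.
Km = 6.650/2.544 = 2.61 nM; then Vmax = 4.45(2.61+1.28)/1.28 = 13.5 mM/s.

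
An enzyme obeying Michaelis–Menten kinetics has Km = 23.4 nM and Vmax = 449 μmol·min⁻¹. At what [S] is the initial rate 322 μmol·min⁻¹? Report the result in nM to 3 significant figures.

59.3 nM

Rearranging v = Vmax[S]/(Km+[S]) gives [S] = Km·v/(Vmax − v).
[S] = 23.4 × 322 / (449 − 322) = 7535/127.0 = 59.3 nM.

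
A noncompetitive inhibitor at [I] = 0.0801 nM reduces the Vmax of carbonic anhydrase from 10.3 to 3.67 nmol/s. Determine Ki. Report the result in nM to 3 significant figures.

Noncompetitive: Vmax,app = Vmax/α with α = 1 + [I]/Ki.
α = Vmax/Vmax,app = 10.3/3.67 = 2.807.
Since α = 1 + [I]/Ki, [I]/Ki = 2.807 − 1 = 1.807 and Ki = 0.0801/1.807 = 0.0443 nM.

0.0443 nM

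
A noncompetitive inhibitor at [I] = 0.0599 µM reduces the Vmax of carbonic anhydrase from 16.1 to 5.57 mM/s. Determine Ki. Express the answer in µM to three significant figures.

0.0317 µM

Noncompetitive: Vmax,app = Vmax/α with α = 1 + [I]/Ki.
α = Vmax/Vmax,app = 16.1/5.57 = 2.890.
Ki = [I]/(α − 1) = 0.0599/1.890 = 0.0317 µM.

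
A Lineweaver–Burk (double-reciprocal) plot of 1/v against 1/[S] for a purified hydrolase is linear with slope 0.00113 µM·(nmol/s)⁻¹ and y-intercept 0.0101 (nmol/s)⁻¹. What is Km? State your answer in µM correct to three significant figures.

y-intercept = 1/Vmax ⇒ Vmax = 99.0 nmol/s; slope = Km/Vmax ⇒ Km = slope × Vmax.
Km = 0.00113 × 99.0 = 0.112 µM.

0.112 µM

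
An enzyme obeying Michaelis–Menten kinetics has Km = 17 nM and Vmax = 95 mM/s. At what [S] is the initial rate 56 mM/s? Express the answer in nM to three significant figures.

Rearranging v = Vmax[S]/(Km+[S]) gives [S] = Km·v/(Vmax − v).
[S] = 17 × 56 / (95 − 56) = 952.0/39.00 = 24.4 nM.

24.4 nM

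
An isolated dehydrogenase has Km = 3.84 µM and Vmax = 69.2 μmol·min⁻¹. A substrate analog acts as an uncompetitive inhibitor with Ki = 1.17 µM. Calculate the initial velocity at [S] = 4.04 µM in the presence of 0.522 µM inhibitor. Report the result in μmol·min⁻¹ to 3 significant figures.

With α = 1 + [I]/Ki = 1 + 0.522/1.17 = 1.446, the uncompetitive rate law is v = (Vmax/α)·[S] / (Km/α + [S]).
v = (69.2/1.446)×4.04 / (3.84/1.446 + 4.04) = 193.3/6.695 = 28.9 μmol·min⁻¹.

28.9 μmol·min⁻¹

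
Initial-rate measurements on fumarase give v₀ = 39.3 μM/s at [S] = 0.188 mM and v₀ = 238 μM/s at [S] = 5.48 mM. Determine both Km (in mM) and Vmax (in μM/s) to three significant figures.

Km = 1.20 mM; Vmax = 290 μM/s

In reciprocal form, 1/v = (Km/Vmax)·(1/[S]) + 1/Vmax. The two points give (1/[S], 1/v) = (5.319, 0.02545) and (0.1825, 0.004202).
Slope = (0.02545 − 0.004202)/(5.319 − 0.1825) = 0.004136; intercept = 0.02545 − 0.004136×5.319 = 0.003447.
Vmax = 1/intercept = 290 μM/s; Km = slope × Vmax = 0.004136 × 290 = 1.20 mM.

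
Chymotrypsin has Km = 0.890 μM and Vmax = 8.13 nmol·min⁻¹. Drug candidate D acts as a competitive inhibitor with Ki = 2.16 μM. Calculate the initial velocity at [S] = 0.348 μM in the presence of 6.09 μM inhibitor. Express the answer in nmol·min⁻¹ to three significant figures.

With α = 1 + [I]/Ki = 1 + 6.09/2.16 = 3.819, the competitive rate law is v = Vmax[S] / (αKm + [S]).
v = 8.13×0.348 / (3.819×0.890 + 0.348) = 2.829/3.747 = 0.755 nmol·min⁻¹.

0.755 nmol·min⁻¹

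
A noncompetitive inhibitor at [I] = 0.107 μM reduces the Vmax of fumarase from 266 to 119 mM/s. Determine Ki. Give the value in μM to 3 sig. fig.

Noncompetitive: Vmax,app = Vmax/α with α = 1 + [I]/Ki.
α = Vmax/Vmax,app = 266/119 = 2.235.
Ki = [I]/(α − 1) = 0.107/1.235 = 0.0866 μM.

0.0866 μM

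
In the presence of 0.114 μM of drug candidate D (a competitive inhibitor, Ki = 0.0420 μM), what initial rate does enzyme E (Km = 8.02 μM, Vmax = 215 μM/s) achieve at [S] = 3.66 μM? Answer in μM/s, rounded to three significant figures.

α = 1 + [I]/Ki = 1 + 0.114/0.0420 = 3.714.
For a competitive inhibitor, Vmax is unchanged and the apparent Km becomes α·Km: Km,app = 29.8 μM, Vmax,app = 215 μM/s.
v = Vmax,app·[S]/(Km,app + [S]) = 215 × 3.66/(29.8 + 3.66) = 23.5 μM/s.

23.5 μM/s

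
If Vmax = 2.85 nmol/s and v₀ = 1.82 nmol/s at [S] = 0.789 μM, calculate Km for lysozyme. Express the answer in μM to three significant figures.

0.447 μM

From v = Vmax[S]/(Km+[S]), Km = [S](Vmax − v)/v.
Km = 0.789 × (2.85 − 1.82) / 1.82 = 0.8127/1.82 = 0.447 μM.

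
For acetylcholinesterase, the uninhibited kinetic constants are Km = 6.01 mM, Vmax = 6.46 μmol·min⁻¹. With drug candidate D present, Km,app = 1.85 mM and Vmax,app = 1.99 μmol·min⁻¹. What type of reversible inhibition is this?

uncompetitive

Both Km and Vmax decrease by the same factor (~3.24-fold) — characteristic of uncompetitive inhibition.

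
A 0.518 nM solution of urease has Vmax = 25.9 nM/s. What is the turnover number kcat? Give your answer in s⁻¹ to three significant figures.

kcat = Vmax/[E]total = 25.9 nM/s / 0.518 nM = 50.0 s⁻¹.

50.0 s⁻¹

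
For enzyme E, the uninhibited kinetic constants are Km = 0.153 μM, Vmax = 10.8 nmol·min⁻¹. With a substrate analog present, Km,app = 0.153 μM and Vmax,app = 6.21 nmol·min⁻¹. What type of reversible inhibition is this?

noncompetitive

Vmax decreases (10.8 → 6.21 nmol·min⁻¹) while Km is unchanged — pure noncompetitive inhibition.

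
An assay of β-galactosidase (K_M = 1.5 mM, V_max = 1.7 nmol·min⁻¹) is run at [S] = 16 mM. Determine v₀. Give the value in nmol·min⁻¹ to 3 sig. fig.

1.55 nmol·min⁻¹

v = Vmax·[S]/(Km + [S]) = 1.7 × 16 / (1.5 + 16)
  = 27.20 / 17.50 = 1.55 nmol·min⁻¹.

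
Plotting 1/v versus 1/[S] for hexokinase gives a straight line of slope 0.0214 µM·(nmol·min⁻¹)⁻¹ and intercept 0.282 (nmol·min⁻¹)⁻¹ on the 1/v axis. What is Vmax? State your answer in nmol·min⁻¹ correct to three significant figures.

3.55 nmol·min⁻¹

The y-intercept of a Lineweaver–Burk plot equals 1/Vmax, so Vmax = 1/0.282 = 3.55 nmol·min⁻¹.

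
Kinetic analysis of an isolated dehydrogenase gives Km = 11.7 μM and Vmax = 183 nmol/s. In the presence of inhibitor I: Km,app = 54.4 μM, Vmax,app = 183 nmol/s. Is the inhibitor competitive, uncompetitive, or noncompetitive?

competitive

Km increases (11.7 → 54.4 μM) while Vmax is unchanged — the hallmark of competitive inhibition.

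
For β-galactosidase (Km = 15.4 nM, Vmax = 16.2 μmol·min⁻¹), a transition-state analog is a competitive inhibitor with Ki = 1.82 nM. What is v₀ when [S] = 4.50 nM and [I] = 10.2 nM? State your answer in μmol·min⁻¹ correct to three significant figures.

α = 1 + [I]/Ki = 1 + 10.2/1.82 = 6.604.
For a competitive inhibitor, Vmax is unchanged and the apparent Km becomes α·Km: Km,app = 102 nM, Vmax,app = 16.2 μmol·min⁻¹.
v = Vmax,app·[S]/(Km,app + [S]) = 16.2 × 4.50/(102 + 4.50) = 0.686 μmol·min⁻¹.

0.686 μmol·min⁻¹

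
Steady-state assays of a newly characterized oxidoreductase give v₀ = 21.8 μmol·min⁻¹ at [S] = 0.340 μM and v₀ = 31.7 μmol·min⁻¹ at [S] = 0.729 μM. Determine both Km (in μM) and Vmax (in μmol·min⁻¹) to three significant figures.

In reciprocal form, 1/v = (Km/Vmax)·(1/[S]) + 1/Vmax. The two points give (1/[S], 1/v) = (2.941, 0.04587) and (1.372, 0.03155).
Slope = (0.04587 − 0.03155)/(2.941 − 1.372) = 0.009128; intercept = 0.04587 − 0.009128×2.941 = 0.01902.
Vmax = 1/intercept = 52.6 μmol·min⁻¹; Km = slope × Vmax = 0.009128 × 52.6 = 0.480 μM.

Km = 0.480 μM; Vmax = 52.6 μmol·min⁻¹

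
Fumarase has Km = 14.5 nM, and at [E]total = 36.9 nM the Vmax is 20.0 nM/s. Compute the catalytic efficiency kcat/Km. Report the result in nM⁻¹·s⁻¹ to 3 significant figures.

kcat = Vmax/[E]total = 20.0/36.9 = 0.542 s⁻¹.
kcat/Km = 0.542/14.5 = 0.0374 nM⁻¹·s⁻¹.

0.0374 nM⁻¹·s⁻¹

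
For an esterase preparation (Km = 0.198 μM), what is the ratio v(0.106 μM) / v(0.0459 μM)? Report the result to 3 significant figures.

The fractional saturations are [S]/(Km+[S]) = 0.0459/0.2439 = 0.1882 and 0.106/0.3040 = 0.3487.
v₂/v₁ is just their ratio: 0.3487/0.1882 = 1.85.

1.85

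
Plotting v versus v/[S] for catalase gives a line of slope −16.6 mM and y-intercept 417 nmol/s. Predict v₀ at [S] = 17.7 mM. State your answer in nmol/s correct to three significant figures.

215 nmol/s

In the Eadie–Hofstee form v = Vmax − Km·(v/[S]), the slope is −Km and the intercept is Vmax, so Km = 16.6 mM and Vmax = 417 nmol/s.
v = 417 × 17.7/(16.6 + 17.7) = 215 nmol/s.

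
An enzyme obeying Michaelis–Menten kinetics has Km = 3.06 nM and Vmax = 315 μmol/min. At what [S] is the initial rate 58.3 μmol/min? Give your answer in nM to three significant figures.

Rearranging v = Vmax[S]/(Km+[S]) gives [S] = Km·v/(Vmax − v).
[S] = 3.06 × 58.3 / (315 − 58.3) = 178.4/256.7 = 0.695 nM.

0.695 nM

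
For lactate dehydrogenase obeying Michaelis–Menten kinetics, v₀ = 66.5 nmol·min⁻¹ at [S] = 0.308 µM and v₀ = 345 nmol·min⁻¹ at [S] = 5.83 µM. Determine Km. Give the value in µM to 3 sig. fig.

From v = Vmax[S]/(Km+[S]), each point gives Vmax = v(Km+[S])/[S].
Equating: 66.5(Km+0.308)/0.308 = 345(Km+5.83)/5.83.
215.9·Km + 66.5 = 59.18·Km + 345, so (215.9 − 59.18)·Km = 345 − 66.5.
Km = 278.5/156.7 = 1.78 µM; then Vmax = 66.5(1.78+0.308)/0.308 = 450 nmol·min⁻¹.

1.78 µM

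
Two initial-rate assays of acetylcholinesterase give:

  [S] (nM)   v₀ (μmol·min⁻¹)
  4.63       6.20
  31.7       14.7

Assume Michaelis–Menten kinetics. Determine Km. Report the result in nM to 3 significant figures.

From v = Vmax[S]/(Km+[S]), each point gives Vmax = v(Km+[S])/[S].
Equating: 6.20(Km+4.63)/4.63 = 14.7(Km+31.7)/31.7.
1.339·Km + 6.20 = 0.4637·Km + 14.7, so (1.339 − 0.4637)·Km = 14.7 − 6.20.
Km = 8.500/0.8754 = 9.71 nM; then Vmax = 6.20(9.71+4.63)/4.63 = 19.2 μmol·min⁻¹.

9.71 nM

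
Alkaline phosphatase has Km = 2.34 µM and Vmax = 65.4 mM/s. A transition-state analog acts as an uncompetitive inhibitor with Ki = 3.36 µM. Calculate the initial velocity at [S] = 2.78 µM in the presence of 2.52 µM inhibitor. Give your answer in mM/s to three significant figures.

25.2 mM/s

With α = 1 + [I]/Ki = 1 + 2.52/3.36 = 1.750, the uncompetitive rate law is v = (Vmax/α)·[S] / (Km/α + [S]).
v = (65.4/1.750)×2.78 / (2.34/1.750 + 2.78) = 103.9/4.117 = 25.2 mM/s.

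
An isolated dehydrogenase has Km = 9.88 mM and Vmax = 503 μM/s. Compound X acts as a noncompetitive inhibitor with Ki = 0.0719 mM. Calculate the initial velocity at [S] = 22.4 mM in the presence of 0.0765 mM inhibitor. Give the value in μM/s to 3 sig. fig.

169 μM/s

With α = 1 + [I]/Ki = 1 + 0.0765/0.0719 = 2.064, the noncompetitive rate law is v = (Vmax/α)·[S] / (Km + [S]).
v = (503/2.064)×22.4 / (9.88 + 22.4) = 5459/32.28 = 169 μM/s.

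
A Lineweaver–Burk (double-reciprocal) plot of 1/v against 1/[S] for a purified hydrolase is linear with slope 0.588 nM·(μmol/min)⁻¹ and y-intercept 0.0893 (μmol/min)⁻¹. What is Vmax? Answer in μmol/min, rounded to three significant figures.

The y-intercept of a Lineweaver–Burk plot equals 1/Vmax, so Vmax = 1/0.0893 = 11.2 μmol/min.

11.2 μmol/min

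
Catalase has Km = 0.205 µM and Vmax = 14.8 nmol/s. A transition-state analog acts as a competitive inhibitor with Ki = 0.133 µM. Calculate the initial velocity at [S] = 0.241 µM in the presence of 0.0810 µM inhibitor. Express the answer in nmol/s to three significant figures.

6.25 nmol/s

With α = 1 + [I]/Ki = 1 + 0.0810/0.133 = 1.609, the competitive rate law is v = Vmax[S] / (αKm + [S]).
v = 14.8×0.241 / (1.609×0.205 + 0.241) = 3.567/0.5708 = 6.25 nmol/s.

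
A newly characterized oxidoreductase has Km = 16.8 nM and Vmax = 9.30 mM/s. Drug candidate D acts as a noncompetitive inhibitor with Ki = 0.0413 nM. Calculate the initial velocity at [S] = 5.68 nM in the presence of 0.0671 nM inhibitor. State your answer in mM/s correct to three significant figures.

α = 1 + [I]/Ki = 1 + 0.0671/0.0413 = 2.625.
For a noncompetitive inhibitor, Vmax is reduced to Vmax/α while Km is unchanged: Km,app = 16.8 nM, Vmax,app = 3.54 mM/s.
v = Vmax,app·[S]/(Km,app + [S]) = 3.54 × 5.68/(16.8 + 5.68) = 0.895 mM/s.

0.895 mM/s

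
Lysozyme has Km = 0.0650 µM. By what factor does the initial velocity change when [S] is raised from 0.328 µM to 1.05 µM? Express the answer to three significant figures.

1.13

Since Vmax cancels, v₂/v₁ = [S]₂(Km+[S]₁) / [S]₁(Km+[S]₂).
= 1.05×(0.0650+0.328) / (0.328×(0.0650+1.05)) = 0.4126/0.3657 = 1.13.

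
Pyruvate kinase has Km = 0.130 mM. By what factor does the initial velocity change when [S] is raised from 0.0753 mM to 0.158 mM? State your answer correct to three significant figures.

1.50

The fractional saturations are [S]/(Km+[S]) = 0.0753/0.2053 = 0.3668 and 0.158/0.2880 = 0.5486.
v₂/v₁ is just their ratio: 0.5486/0.3668 = 1.50.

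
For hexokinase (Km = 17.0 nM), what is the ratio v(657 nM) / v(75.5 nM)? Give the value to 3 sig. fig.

The fractional saturations are [S]/(Km+[S]) = 75.5/92.50 = 0.8162 and 657/674.0 = 0.9748.
v₂/v₁ is just their ratio: 0.9748/0.8162 = 1.19.

1.19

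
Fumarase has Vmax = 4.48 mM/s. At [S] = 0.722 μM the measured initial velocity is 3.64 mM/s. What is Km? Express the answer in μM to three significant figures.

v/Vmax = 3.64/4.48 = 0.8125 = [S]/(Km+[S]).
So Km + [S] = [S]/0.8125 = 0.8886 μM, giving Km = 0.8886 − 0.722 = 0.167 μM.

0.167 μM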